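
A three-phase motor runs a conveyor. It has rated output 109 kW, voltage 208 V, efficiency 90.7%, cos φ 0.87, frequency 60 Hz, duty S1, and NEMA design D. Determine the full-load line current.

383 A

P_out = 109 kW = 109000 W
P_in = P_out / η = 109000 / 0.907 = 120176 W
I_L = P_in / (√3·V_L·cosφ) = 120176 / (1.732 × 208 × 0.87) = 383 A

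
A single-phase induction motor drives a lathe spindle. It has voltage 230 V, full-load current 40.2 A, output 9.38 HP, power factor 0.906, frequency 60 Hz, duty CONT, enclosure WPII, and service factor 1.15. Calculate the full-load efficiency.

83.5 %

P_out = 9.38 × 746 = 6997 W
P_in = V·I·cosφ = 230 × 40.2 × 0.906 = 8377 W
η = P_out / P_in = 6997 / 8377 = 0.835 = 83.5%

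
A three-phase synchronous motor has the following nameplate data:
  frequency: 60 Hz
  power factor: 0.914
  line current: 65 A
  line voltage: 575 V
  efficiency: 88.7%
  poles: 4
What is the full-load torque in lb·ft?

205 lb·ft

P_in = √3·V·I·cosφ = 1.732 × 575 × 65 × 0.914 = 59166 W
P_out = η·P_in = 0.887 × 59166 = 52480 W
n = n_s = 120×60/4 = 1800 rpm (synchronous)
ω = 2π×1800/60 = 188.5 rad/s
τ = P_out/ω = 52480/188.5 = 278.4 N·m
In lb·ft: 278.4/1.356 = 205 lb·ft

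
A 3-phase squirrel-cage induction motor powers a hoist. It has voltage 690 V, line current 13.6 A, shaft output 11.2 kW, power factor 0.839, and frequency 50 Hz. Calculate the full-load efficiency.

82.1 %

P_out = 11.2 kW = 11200 W
P_in = √3·V_L·I_L·cosφ = 1.732 × 690 × 13.6 × 0.839 = 13636 W
η = P_out / P_in = 11200 / 13636 = 0.821 = 82.1%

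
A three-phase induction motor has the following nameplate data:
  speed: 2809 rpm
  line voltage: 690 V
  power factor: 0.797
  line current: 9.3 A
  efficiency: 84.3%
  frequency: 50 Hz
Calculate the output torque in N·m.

25.4 N·m

P_in = √3·V·I·cosφ = 1.732 × 690 × 9.3 × 0.797 = 8858 W
P_out = η·P_in = 0.843 × 8858 = 7467 W
n = 2809 rpm
ω = 2π×2809/60 = 294.2 rad/s
τ = P_out/ω = 7467/294.2 = 25.4 N·m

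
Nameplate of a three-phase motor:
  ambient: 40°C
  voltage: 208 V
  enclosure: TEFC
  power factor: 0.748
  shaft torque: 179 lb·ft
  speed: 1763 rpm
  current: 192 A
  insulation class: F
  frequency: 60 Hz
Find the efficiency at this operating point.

86.6 %

τ = 179 lb·ft × 1.356 = 242.7 N·m
ω = 2π × 1763/60 = 184.6 rad/s; P_out = τω = 242.7 × 184.6 = 44802 W
P_in = √3·V_L·I_L·cosφ = 1.732 × 208 × 192 × 0.748 = 51739 W
η = P_out / P_in = 44802 / 51739 = 0.866 = 86.6%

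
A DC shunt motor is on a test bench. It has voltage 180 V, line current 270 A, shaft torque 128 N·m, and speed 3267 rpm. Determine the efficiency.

90.1 %

ω = 2π × 3267/60 = 342.1 rad/s; P_out = τω = 128 × 342.1 = 43789 W
P_in = V·I = 180 × 270 = 48600 W
η = P_out / P_in = 43789 / 48600 = 0.901 = 90.1%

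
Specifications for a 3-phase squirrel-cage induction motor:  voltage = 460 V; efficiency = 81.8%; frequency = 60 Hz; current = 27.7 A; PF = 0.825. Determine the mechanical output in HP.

20 HP

P_in = √3·V·I·cosφ = 1.732 × 460 × 27.7 × 0.825 = 18207 W
P_out = η·P_in = 0.818 × 18207 = 14893 W
= 14893/746 = 20 HP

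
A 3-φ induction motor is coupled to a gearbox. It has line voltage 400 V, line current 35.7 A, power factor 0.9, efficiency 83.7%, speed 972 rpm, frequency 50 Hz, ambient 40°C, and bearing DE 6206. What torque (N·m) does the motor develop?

183 N·m

P_in = √3·V·I·cosφ = 1.732 × 400 × 35.7 × 0.9 = 22260 W
P_out = η·P_in = 0.837 × 22260 = 18632 W
n = 972 rpm
ω = 2π×972/60 = 101.8 rad/s
τ = P_out/ω = 18632/101.8 = 183 N·m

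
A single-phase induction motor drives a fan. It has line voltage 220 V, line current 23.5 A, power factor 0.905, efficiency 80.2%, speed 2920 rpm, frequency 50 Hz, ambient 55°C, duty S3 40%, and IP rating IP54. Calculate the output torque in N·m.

12.3 N·m

P_in = V·I·cosφ = 220 × 23.5 × 0.905 = 4679 W
P_out = η·P_in = 0.802 × 4679 = 3753 W
n = 2920 rpm
ω = 2π×2920/60 = 305.8 rad/s
τ = P_out/ω = 3753/305.8 = 12.3 N·m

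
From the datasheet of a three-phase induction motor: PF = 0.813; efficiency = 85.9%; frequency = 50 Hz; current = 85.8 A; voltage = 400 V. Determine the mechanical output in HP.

55.6 HP

P_in = √3·V·I·cosφ = 1.732 × 400 × 85.8 × 0.813 = 48327 W
P_out = η·P_in = 0.859 × 48327 = 41513 W
= 41513/746 = 55.6 HP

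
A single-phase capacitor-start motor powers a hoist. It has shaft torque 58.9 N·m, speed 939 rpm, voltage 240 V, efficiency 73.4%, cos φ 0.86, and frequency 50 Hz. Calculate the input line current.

ω = 2π×939/60 = 98.33 rad/s; P_out = τω = 58.9 × 98.33 = 5792 W
P_in = P_out / η = 5792 / 0.734 = 7891 W
I = P_in / (V·cosφ) = 7891 / (240 × 0.86) = 38.2 A

38.2 A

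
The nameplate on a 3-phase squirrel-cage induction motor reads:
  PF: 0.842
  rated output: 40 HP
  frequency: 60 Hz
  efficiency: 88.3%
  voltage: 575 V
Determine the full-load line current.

P_out = 40 × 746 = 29840 W
P_in = P_out / η = 29840 / 0.883 = 33794 W
I_L = P_in / (√3·V_L·cosφ) = 33794 / (1.732 × 575 × 0.842) = 40.3 A

40.3 A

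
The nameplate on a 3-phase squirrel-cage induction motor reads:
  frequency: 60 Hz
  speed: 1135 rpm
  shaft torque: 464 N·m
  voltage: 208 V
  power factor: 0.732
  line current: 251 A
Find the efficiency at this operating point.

ω = 2π × 1135/60 = 118.9 rad/s; P_out = τω = 464 × 118.9 = 55170 W
P_in = √3·V_L·I_L·cosφ = 1.732 × 208 × 251 × 0.732 = 66191 W
η = P_out / P_in = 55170 / 66191 = 0.833 = 83.3%

83.3 %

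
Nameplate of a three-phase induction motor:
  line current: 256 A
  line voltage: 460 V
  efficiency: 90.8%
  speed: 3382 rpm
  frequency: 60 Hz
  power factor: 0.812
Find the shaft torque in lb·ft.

P_in = √3·V·I·cosφ = 1.732 × 460 × 256 × 0.812 = 165616 W
P_out = η·P_in = 0.908 × 165616 = 150379 W
n = 3382 rpm
ω = 2π×3382/60 = 354.2 rad/s
τ = P_out/ω = 150379/354.2 = 424.6 N·m
In lb·ft: 424.6/1.356 = 313 lb·ft

313 lb·ft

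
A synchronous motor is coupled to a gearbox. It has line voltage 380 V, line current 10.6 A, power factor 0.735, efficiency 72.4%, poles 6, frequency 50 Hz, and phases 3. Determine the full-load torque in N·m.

35.5 N·m

P_in = √3·V·I·cosφ = 1.732 × 380 × 10.6 × 0.735 = 5128 W
P_out = η·P_in = 0.724 × 5128 = 3713 W
n = n_s = 120×50/6 = 1000 rpm (synchronous)
ω = 2π×1000/60 = 104.7 rad/s
τ = P_out/ω = 3713/104.7 = 35.5 N·m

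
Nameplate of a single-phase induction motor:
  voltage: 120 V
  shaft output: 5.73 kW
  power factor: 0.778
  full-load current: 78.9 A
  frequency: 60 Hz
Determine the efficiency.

P_out = 5.73 kW = 5730 W
P_in = V·I·cosφ = 120 × 78.9 × 0.778 = 7366 W
η = P_out / P_in = 5730 / 7366 = 0.778 = 77.8%

77.8 %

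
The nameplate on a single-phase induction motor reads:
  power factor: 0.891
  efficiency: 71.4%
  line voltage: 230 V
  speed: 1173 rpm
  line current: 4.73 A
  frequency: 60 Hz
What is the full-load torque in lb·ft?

4.16 lb·ft

P_in = V·I·cosφ = 230 × 4.73 × 0.891 = 969 W
P_out = η·P_in = 0.714 × 969 = 692 W
n = 1173 rpm
ω = 2π×1173/60 = 122.8 rad/s
τ = P_out/ω = 692/122.8 = 5.635 N·m
In lb·ft: 5.635/1.356 = 4.16 lb·ft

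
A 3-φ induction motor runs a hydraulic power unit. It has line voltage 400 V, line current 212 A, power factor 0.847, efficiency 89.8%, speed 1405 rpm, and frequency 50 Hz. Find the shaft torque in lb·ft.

P_in = √3·V·I·cosφ = 1.732 × 400 × 212 × 0.847 = 124402 W
P_out = η·P_in = 0.898 × 124402 = 111713 W
n = 1405 rpm
ω = 2π×1405/60 = 147.1 rad/s
τ = P_out/ω = 111713/147.1 = 759.4 N·m
In lb·ft: 759.4/1.356 = 560 lb·ft

560 lb·ft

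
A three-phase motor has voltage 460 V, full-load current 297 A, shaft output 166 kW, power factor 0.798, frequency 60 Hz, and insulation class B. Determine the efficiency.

P_out = 166 kW = 166000 W
P_in = √3·V_L·I_L·cosφ = 1.732 × 460 × 297 × 0.798 = 188827 W
η = P_out / P_in = 166000 / 188827 = 0.879 = 87.9%

87.9 %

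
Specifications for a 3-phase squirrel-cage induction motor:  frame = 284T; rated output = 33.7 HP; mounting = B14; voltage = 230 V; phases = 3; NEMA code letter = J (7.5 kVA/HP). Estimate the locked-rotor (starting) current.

634 A

S_LR = 7.5 × 33.7 = 252.75 kVA
I_LR = S_LR/(√3·V_L) = 252750/(1.732×230) = 634 A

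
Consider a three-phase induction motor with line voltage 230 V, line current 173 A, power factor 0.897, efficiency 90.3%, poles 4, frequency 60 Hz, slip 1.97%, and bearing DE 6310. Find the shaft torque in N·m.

302 N·m

P_in = √3·V·I·cosφ = 1.732 × 230 × 173 × 0.897 = 61818 W
P_out = η·P_in = 0.903 × 61818 = 55822 W
n_s = 120×60/4 = 1800 rpm; n = 1800×(1−0.0197) = 1765 rpm
ω = 2π×1765/60 = 184.8 rad/s
τ = P_out/ω = 55822/184.8 = 302 N·m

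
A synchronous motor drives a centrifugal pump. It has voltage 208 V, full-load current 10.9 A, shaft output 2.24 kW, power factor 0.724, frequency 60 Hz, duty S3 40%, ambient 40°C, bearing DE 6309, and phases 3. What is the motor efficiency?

78.8 %

P_out = 2.24 kW = 2240 W
P_in = √3·V_L·I_L·cosφ = 1.732 × 208 × 10.9 × 0.724 = 2843 W
η = P_out / P_in = 2240 / 2843 = 0.788 = 78.8%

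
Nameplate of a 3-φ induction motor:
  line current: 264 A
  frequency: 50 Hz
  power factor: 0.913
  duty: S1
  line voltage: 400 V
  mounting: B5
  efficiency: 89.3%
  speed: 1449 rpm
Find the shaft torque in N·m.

983 N·m

P_in = √3·V·I·cosφ = 1.732 × 400 × 264 × 0.913 = 166987 W
P_out = η·P_in = 0.893 × 166987 = 149119 W
n = 1449 rpm
ω = 2π×1449/60 = 151.7 rad/s
τ = P_out/ω = 149119/151.7 = 983 N·m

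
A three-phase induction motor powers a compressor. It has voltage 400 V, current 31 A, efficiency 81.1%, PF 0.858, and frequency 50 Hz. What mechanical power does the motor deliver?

14.9 kW

P_in = √3·V·I·cosφ = 1.732 × 400 × 31 × 0.858 = 18427 W
P_out = η·P_in = 0.811 × 18427 = 14944 W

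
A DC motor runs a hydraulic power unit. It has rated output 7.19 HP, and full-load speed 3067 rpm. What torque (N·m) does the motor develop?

16.7 N·m

P_out = 7.19 × 746 = 5364 W
ω = 2π × 3067/60 = 321.2 rad/s
τ = P_out/ω = 5364/321.2 = 16.7 N·m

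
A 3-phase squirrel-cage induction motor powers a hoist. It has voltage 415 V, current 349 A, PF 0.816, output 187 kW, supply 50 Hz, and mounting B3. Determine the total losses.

P_in = √3·V·I·cosφ = 1.732×415×349×0.816 = 204697 W
P_out = 187000 W
Losses = P_in − P_out = 204697 − 187000 = 17697 W

17700 W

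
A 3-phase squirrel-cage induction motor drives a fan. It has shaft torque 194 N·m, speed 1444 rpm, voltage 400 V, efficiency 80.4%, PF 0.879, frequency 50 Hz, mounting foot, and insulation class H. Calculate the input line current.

59.9 A

ω = 2π×1444/60 = 151.2 rad/s; P_out = τω = 194 × 151.2 = 29333 W
P_in = P_out / η = 29333 / 0.804 = 36484 W
I_L = P_in / (√3·V_L·cosφ) = 36484 / (1.732 × 400 × 0.879) = 59.9 A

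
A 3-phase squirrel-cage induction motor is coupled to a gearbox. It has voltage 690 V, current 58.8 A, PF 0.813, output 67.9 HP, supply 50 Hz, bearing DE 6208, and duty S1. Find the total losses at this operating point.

P_in = √3·V·I·cosφ = 1.732×690×58.8×0.813 = 57130 W
P_out = 67.9×746 = 50653 W
Losses = P_in − P_out = 57130 − 50653 = 6477 W

6.48 kW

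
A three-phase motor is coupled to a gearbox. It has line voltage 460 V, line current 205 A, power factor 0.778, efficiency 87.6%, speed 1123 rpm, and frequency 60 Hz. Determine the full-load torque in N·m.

947 N·m

P_in = √3·V·I·cosφ = 1.732 × 460 × 205 × 0.778 = 127069 W
P_out = η·P_in = 0.876 × 127069 = 111312 W
n = 1123 rpm
ω = 2π×1123/60 = 117.6 rad/s
τ = P_out/ω = 111312/117.6 = 947 N·m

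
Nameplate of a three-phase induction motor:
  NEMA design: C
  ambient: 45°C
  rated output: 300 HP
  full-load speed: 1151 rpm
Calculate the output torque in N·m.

1860 N·m

P_out = 300 × 746 = 223800 W
ω = 2π × 1151/60 = 120.5 rad/s
τ = P_out/ω = 223800/120.5 = 1860 N·m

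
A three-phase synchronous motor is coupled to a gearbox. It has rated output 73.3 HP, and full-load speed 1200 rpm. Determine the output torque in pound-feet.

P_out = 73.3 × 746 = 54682 W
ω = 2π × 1200/60 = 125.7 rad/s
τ = P_out/ω = 54682/125.7 = 435 N·m
In lb·ft: 435/1.356 = 321 lb·ft

321 lb·ft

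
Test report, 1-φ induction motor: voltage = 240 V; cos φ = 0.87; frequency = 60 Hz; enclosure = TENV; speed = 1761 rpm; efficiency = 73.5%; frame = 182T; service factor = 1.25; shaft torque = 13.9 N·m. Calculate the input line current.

ω = 2π×1761/60 = 184.4 rad/s; P_out = τω = 13.9 × 184.4 = 2563 W
P_in = P_out / η = 2563 / 0.735 = 3487 W
I = P_in / (V·cosφ) = 3487 / (240 × 0.87) = 16.7 A

16.7 A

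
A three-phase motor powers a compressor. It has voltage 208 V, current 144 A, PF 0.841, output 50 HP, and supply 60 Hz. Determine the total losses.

P_in = √3·V·I·cosφ = 1.732×208×144×0.841 = 43628 W
P_out = 50×746 = 37300 W
Losses = P_in − P_out = 43628 − 37300 = 6328 W

6330 W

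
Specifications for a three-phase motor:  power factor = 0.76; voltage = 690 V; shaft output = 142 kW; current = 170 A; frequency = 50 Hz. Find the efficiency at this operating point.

92.0 %

P_out = 142 kW = 142000 W
P_in = √3·V_L·I_L·cosφ = 1.732 × 690 × 170 × 0.76 = 154404 W
η = P_out / P_in = 142000 / 154404 = 0.920 = 92.0%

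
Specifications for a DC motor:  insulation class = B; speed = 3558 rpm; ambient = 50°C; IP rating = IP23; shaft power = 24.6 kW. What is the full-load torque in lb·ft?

48.7 lb·ft

ω = 2π × 3558/60 = 372.6 rad/s
τ = P/ω = 24600/372.6 = 66.02 N·m
In lb·ft: 66.02/1.356 = 48.7 lb·ft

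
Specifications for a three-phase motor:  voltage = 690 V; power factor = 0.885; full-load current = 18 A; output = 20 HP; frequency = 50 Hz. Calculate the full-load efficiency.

P_out = 20 × 746 = 14920 W
P_in = √3·V_L·I_L·cosφ = 1.732 × 690 × 18 × 0.885 = 19038 W
η = P_out / P_in = 14920 / 19038 = 0.784 = 78.4%

78.4 %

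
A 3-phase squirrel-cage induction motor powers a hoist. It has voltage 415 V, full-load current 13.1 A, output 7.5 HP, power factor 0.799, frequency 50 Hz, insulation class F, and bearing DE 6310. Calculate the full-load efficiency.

74.4 %

P_out = 7.5 × 746 = 5595 W
P_in = √3·V_L·I_L·cosφ = 1.732 × 415 × 13.1 × 0.799 = 7523 W
η = P_out / P_in = 5595 / 7523 = 0.744 = 74.4%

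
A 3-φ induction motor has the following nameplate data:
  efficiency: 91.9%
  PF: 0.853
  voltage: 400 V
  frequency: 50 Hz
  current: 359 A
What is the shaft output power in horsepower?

261 HP

P_in = √3·V·I·cosφ = 1.732 × 400 × 359 × 0.853 = 212154 W
P_out = η·P_in = 0.919 × 212154 = 194970 W
= 194970/746 = 261 HP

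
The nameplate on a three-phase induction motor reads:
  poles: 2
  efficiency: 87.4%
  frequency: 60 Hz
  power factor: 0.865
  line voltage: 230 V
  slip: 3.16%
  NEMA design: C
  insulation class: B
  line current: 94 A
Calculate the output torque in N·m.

77.5 N·m

P_in = √3·V·I·cosφ = 1.732 × 230 × 94 × 0.865 = 32391 W
P_out = η·P_in = 0.874 × 32391 = 28310 W
n_s = 120×60/2 = 3600 rpm; n = 3600×(1−0.0316) = 3486 rpm
ω = 2π×3486/60 = 365.1 rad/s
τ = P_out/ω = 28310/365.1 = 77.5 N·m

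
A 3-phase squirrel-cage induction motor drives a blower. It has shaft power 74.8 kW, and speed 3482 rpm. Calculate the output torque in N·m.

ω = 2π × 3482/60 = 364.6 rad/s
τ = P/ω = 74800/364.6 = 205 N·m

205 N·m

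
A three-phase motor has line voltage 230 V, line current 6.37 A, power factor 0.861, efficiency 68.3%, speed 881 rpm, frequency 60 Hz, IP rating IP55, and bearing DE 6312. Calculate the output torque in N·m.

16.2 N·m

P_in = √3·V·I·cosφ = 1.732 × 230 × 6.37 × 0.861 = 2185 W
P_out = η·P_in = 0.683 × 2185 = 1492 W
n = 881 rpm
ω = 2π×881/60 = 92.26 rad/s
τ = P_out/ω = 1492/92.26 = 16.2 N·m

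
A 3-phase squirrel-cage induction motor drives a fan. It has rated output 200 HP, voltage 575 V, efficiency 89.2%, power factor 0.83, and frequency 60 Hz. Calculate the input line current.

P_out = 200 × 746 = 149200 W
P_in = P_out / η = 149200 / 0.892 = 167265 W
I_L = P_in / (√3·V_L·cosφ) = 167265 / (1.732 × 575 × 0.83) = 202 A

202 A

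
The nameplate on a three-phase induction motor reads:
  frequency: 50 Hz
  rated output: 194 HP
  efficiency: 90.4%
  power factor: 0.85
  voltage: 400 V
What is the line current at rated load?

272 A

P_out = 194 × 746 = 144724 W
P_in = P_out / η = 144724 / 0.904 = 160093 W
I_L = P_in / (√3·V_L·cosφ) = 160093 / (1.732 × 400 × 0.85) = 272 A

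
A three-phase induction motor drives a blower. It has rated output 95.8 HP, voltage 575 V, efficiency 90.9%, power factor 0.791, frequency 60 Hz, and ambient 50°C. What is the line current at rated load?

P_out = 95.8 × 746 = 71467 W
P_in = P_out / η = 71467 / 0.909 = 78622 W
I_L = P_in / (√3·V_L·cosφ) = 78622 / (1.732 × 575 × 0.791) = 99.8 A

99.8 A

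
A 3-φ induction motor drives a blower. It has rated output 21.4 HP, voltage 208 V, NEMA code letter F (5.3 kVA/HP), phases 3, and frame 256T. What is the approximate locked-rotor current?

315 A

S_LR = 5.3 × 21.4 = 113.42 kVA
I_LR = S_LR/(√3·V_L) = 113420/(1.732×208) = 315 A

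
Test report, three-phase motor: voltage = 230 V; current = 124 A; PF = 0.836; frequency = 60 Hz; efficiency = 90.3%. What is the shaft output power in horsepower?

P_in = √3·V·I·cosφ = 1.732 × 230 × 124 × 0.836 = 41296 W
P_out = η·P_in = 0.903 × 41296 = 37290 W
= 37290/746 = 50 HP

50 HP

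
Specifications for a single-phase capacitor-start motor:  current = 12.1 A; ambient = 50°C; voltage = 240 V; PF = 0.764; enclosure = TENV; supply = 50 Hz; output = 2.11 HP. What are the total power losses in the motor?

P_in = V·I·cosφ = 240×12.1×0.764 = 2219 W
P_out = 2.11×746 = 1574 W
Losses = P_in − P_out = 2219 − 1574 = 645 W

645 W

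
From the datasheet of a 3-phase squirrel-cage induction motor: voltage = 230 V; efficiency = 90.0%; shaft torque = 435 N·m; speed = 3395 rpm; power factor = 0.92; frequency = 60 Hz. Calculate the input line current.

ω = 2π×3395/60 = 355.5 rad/s; P_out = τω = 435 × 355.5 = 154643 W
P_in = P_out / η = 154643 / 0.900 = 171826 W
I_L = P_in / (√3·V_L·cosφ) = 171826 / (1.732 × 230 × 0.92) = 469 A

469 A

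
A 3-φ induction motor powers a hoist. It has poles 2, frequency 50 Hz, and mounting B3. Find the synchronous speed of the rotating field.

n_s = 120f/p = 120×50/2 = 3000 rpm

3000 rpm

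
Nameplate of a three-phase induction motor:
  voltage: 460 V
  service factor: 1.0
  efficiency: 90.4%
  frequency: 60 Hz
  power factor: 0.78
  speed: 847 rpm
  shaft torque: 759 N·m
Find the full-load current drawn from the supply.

120 A

ω = 2π×847/60 = 88.7 rad/s; P_out = τω = 759 × 88.7 = 67323 W
P_in = P_out / η = 67323 / 0.904 = 74472 W
I_L = P_in / (√3·V_L·cosφ) = 74472 / (1.732 × 460 × 0.78) = 120 A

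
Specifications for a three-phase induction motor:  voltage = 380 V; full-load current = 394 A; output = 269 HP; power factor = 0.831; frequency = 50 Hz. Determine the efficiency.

P_out = 269 × 746 = 200674 W
P_in = √3·V_L·I_L·cosφ = 1.732 × 380 × 394 × 0.831 = 215491 W
η = P_out / P_in = 200674 / 215491 = 0.931 = 93.1%

93.1 %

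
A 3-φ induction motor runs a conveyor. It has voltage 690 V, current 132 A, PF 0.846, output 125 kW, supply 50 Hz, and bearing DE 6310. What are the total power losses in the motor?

8.46 kW

P_in = √3·V·I·cosφ = 1.732×690×132×0.846 = 133457 W
P_out = 125000 W
Losses = P_in − P_out = 133457 − 125000 = 8457 W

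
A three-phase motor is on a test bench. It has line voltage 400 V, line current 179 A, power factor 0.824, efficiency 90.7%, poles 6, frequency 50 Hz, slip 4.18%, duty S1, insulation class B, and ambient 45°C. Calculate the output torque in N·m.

924 N·m

P_in = √3·V·I·cosφ = 1.732 × 400 × 179 × 0.824 = 102185 W
P_out = η·P_in = 0.907 × 102185 = 92682 W
n_s = 120×50/6 = 1000 rpm; n = 1000×(1−0.0418) = 958 rpm
ω = 2π×958/60 = 100.3 rad/s
τ = P_out/ω = 92682/100.3 = 924 N·m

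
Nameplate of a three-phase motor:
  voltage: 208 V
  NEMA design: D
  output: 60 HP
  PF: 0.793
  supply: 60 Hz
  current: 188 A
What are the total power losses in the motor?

8950 W

P_in = √3·V·I·cosφ = 1.732×208×188×0.793 = 53708 W
P_out = 60×746 = 44760 W
Losses = P_in − P_out = 53708 − 44760 = 8948 W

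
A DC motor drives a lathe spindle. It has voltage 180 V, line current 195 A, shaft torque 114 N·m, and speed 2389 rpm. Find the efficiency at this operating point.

81.3 %

ω = 2π × 2389/60 = 250.2 rad/s; P_out = τω = 114 × 250.2 = 28523 W
P_in = V·I = 180 × 195 = 35100 W
η = P_out / P_in = 28523 / 35100 = 0.813 = 81.3%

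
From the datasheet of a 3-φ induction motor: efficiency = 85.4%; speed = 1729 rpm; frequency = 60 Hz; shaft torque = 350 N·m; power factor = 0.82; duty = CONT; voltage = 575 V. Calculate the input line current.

ω = 2π×1729/60 = 181.1 rad/s; P_out = τω = 350 × 181.1 = 63385 W
P_in = P_out / η = 63385 / 0.854 = 74221 W
I_L = P_in / (√3·V_L·cosφ) = 74221 / (1.732 × 575 × 0.82) = 90.9 A

90.9 A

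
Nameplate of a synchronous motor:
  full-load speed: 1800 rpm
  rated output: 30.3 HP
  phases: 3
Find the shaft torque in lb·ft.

88.4 lb·ft

P_out = 30.3 × 746 = 22604 W
ω = 2π × 1800/60 = 188.5 rad/s
τ = P_out/ω = 22604/188.5 = 119.9 N·m
In lb·ft: 119.9/1.356 = 88.4 lb·ft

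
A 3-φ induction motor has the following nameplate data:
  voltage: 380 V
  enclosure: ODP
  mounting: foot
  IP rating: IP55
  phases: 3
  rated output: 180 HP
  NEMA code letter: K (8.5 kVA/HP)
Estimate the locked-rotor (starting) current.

S_LR = 8.5 × 180 = 1530 kVA
I_LR = S_LR/(√3·V_L) = 1530000/(1.732×380) = 2320 A

2320 A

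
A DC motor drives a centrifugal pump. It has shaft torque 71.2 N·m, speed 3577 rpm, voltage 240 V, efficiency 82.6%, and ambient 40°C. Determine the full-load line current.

ω = 2π×3577/60 = 374.6 rad/s; P_out = τω = 71.2 × 374.6 = 26672 W
P_in = P_out / η = 26672 / 0.826 = 32291 W
I = P_in / V = 32291 / 240 = 135 A

135 A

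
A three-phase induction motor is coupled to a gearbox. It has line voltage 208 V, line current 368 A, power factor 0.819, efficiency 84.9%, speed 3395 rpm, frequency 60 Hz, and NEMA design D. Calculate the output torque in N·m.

259 N·m

P_in = √3·V·I·cosφ = 1.732 × 208 × 368 × 0.819 = 108578 W
P_out = η·P_in = 0.849 × 108578 = 92183 W
n = 3395 rpm
ω = 2π×3395/60 = 355.5 rad/s
τ = P_out/ω = 92183/355.5 = 259 N·m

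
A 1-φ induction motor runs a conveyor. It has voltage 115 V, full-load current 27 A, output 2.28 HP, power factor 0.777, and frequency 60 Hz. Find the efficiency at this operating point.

70.5 %

P_out = 2.28 × 746 = 1701 W
P_in = V·I·cosφ = 115 × 27 × 0.777 = 2413 W
η = P_out / P_in = 1701 / 2413 = 0.705 = 70.5%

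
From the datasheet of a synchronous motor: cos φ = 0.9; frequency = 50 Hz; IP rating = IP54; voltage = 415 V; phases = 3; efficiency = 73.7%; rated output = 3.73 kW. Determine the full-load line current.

P_out = 3.73 kW = 3730 W
P_in = P_out / η = 3730 / 0.737 = 5061 W
I_L = P_in / (√3·V_L·cosφ) = 5061 / (1.732 × 415 × 0.9) = 7.82 A

7.82 A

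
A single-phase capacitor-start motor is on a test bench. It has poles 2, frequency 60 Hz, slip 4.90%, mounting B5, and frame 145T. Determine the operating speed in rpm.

n_s = 120f/p = 120×60/2 = 3600 rpm
n = n_s(1 − s) = 3600 × (1 − 0.049) = 3424 rpm

3424 rpm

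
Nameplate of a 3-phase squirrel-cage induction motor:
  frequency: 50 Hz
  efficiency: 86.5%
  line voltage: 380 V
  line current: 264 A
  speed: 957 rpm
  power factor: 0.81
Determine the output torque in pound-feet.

P_in = √3·V·I·cosφ = 1.732 × 380 × 264 × 0.81 = 140741 W
P_out = η·P_in = 0.865 × 140741 = 121741 W
n = 957 rpm
ω = 2π×957/60 = 100.2 rad/s
τ = P_out/ω = 121741/100.2 = 1215 N·m
In lb·ft: 1215/1.356 = 896 lb·ft

896 lb·ft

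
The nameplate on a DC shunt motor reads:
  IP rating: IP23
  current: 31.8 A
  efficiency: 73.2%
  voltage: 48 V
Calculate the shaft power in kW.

1.12 kW

P_in = V·I = 48 × 31.8 = 1526 W
P_out = η·P_in = 0.732 × 1526 = 1117 W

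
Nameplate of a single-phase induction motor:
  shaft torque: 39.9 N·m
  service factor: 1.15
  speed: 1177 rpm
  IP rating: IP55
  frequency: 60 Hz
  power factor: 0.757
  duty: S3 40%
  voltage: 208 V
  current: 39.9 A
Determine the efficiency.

ω = 2π × 1177/60 = 123.3 rad/s; P_out = τω = 39.9 × 123.3 = 4920 W
P_in = V·I·cosφ = 208 × 39.9 × 0.757 = 6282 W
η = P_out / P_in = 4920 / 6282 = 0.783 = 78.3%

78.3 %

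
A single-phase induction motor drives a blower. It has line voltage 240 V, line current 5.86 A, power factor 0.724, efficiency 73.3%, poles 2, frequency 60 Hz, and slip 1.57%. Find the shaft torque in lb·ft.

1.48 lb·ft

P_in = V·I·cosφ = 240 × 5.86 × 0.724 = 1018 W
P_out = η·P_in = 0.733 × 1018 = 746 W
n_s = 120×60/2 = 3600 rpm; n = 3600×(1−0.0157) = 3543 rpm
ω = 2π×3543/60 = 371 rad/s
τ = P_out/ω = 746/371 = 2.011 N·m
In lb·ft: 2.011/1.356 = 1.48 lb·ft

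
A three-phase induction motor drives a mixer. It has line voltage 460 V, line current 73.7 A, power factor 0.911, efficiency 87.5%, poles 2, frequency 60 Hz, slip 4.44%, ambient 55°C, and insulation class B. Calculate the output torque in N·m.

130 N·m

P_in = √3·V·I·cosφ = 1.732 × 460 × 73.7 × 0.911 = 53492 W
P_out = η·P_in = 0.875 × 53492 = 46806 W
n_s = 120×60/2 = 3600 rpm; n = 3600×(1−0.0444) = 3440 rpm
ω = 2π×3440/60 = 360.2 rad/s
τ = P_out/ω = 46806/360.2 = 130 N·m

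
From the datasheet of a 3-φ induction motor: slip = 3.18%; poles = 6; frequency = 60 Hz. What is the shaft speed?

1162 rpm

n_s = 120f/p = 120×60/6 = 1200 rpm
n = n_s(1 − s) = 1200 × (1 − 0.0318) = 1162 rpm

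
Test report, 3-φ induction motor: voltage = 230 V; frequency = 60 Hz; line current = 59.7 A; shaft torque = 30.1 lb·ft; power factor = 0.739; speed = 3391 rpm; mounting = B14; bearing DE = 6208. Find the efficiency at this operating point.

τ = 30.1 lb·ft × 1.356 = 40.82 N·m
ω = 2π × 3391/60 = 355.1 rad/s; P_out = τω = 40.82 × 355.1 = 14495 W
P_in = √3·V_L·I_L·cosφ = 1.732 × 230 × 59.7 × 0.739 = 17575 W
η = P_out / P_in = 14495 / 17575 = 0.825 = 82.5%

82.5 %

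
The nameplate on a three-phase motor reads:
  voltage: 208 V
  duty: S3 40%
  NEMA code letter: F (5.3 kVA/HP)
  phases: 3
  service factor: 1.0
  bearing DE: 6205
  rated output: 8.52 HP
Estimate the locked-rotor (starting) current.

S_LR = 5.3 × 8.52 = 45.156 kVA
I_LR = S_LR/(√3·V_L) = 45156/(1.732×208) = 125 A

125 A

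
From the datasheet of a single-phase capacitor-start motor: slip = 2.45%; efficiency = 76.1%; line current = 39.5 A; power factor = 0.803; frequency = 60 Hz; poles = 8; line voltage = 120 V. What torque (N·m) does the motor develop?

P_in = V·I·cosφ = 120 × 39.5 × 0.803 = 3806 W
P_out = η·P_in = 0.761 × 3806 = 2896 W
n_s = 120×60/8 = 900 rpm; n = 900×(1−0.0245) = 878 rpm
ω = 2π×878/60 = 91.94 rad/s
τ = P_out/ω = 2896/91.94 = 31.5 N·m

31.5 N·m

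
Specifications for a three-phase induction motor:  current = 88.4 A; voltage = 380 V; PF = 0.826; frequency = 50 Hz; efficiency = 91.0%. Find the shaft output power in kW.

43.7 kW

P_in = √3·V·I·cosφ = 1.732 × 380 × 88.4 × 0.826 = 48058 W
P_out = η·P_in = 0.91 × 48058 = 43733 W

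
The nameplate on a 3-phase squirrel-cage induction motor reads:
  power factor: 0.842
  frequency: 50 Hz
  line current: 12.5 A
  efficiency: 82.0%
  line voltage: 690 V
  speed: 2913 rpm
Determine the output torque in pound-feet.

24.9 lb·ft

P_in = √3·V·I·cosφ = 1.732 × 690 × 12.5 × 0.842 = 12578 W
P_out = η·P_in = 0.82 × 12578 = 10314 W
n = 2913 rpm
ω = 2π×2913/60 = 305 rad/s
τ = P_out/ω = 10314/305 = 33.82 N·m
In lb·ft: 33.82/1.356 = 24.9 lb·ft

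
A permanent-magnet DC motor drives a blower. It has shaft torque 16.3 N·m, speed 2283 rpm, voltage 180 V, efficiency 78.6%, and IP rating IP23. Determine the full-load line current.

ω = 2π×2283/60 = 239.1 rad/s; P_out = τω = 16.3 × 239.1 = 3897 W
P_in = P_out / η = 3897 / 0.786 = 4958 W
I = P_in / V = 4958 / 180 = 27.5 A

27.5 A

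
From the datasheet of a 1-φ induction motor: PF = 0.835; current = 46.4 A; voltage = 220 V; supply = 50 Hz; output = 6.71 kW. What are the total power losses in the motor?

1810 W

P_in = V·I·cosφ = 220×46.4×0.835 = 8524 W
P_out = 6710 W
Losses = P_in − P_out = 8524 − 6710 = 1814 W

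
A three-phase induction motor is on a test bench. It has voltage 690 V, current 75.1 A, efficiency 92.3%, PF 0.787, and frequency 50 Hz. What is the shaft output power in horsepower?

P_in = √3·V·I·cosφ = 1.732 × 690 × 75.1 × 0.787 = 70634 W
P_out = η·P_in = 0.923 × 70634 = 65195 W
= 65195/746 = 87.4 HP

87.4 HP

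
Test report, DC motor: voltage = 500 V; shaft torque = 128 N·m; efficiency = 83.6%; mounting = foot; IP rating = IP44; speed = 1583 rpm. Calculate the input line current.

ω = 2π×1583/60 = 165.8 rad/s; P_out = τω = 128 × 165.8 = 21222 W
P_in = P_out / η = 21222 / 0.836 = 25385 W
I = P_in / V = 25385 / 500 = 50.8 A

50.8 A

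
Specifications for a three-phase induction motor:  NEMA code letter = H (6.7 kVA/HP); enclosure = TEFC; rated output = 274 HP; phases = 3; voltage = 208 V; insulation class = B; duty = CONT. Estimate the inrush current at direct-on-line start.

5100 A

S_LR = 6.7 × 274 = 1835.8 kVA
I_LR = S_LR/(√3·V_L) = 1835800/(1.732×208) = 5100 A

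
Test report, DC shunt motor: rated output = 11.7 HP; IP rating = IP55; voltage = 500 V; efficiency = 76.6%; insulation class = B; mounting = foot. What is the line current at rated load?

22.8 A

P_out = 11.7 × 746 = 8728 W
P_in = P_out / η = 8728 / 0.766 = 11394 W
I = P_in / V = 11394 / 500 = 22.8 A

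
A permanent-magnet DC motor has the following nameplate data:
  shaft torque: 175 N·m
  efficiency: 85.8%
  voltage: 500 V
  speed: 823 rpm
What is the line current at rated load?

35.2 A

ω = 2π×823/60 = 86.18 rad/s; P_out = τω = 175 × 86.18 = 15082 W
P_in = P_out / η = 15082 / 0.858 = 17578 W
I = P_in / V = 17578 / 500 = 35.2 A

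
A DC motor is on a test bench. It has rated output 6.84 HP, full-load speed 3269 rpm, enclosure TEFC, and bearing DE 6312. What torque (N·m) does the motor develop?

P_out = 6.84 × 746 = 5103 W
ω = 2π × 3269/60 = 342.3 rad/s
τ = P_out/ω = 5103/342.3 = 14.9 N·m

14.9 N·m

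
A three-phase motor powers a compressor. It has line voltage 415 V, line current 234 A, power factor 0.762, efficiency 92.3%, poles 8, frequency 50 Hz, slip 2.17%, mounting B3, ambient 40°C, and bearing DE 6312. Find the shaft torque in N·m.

1540 N·m

P_in = √3·V·I·cosφ = 1.732 × 415 × 234 × 0.762 = 128164 W
P_out = η·P_in = 0.923 × 128164 = 118295 W
n_s = 120×50/8 = 750 rpm; n = 750×(1−0.0217) = 734 rpm
ω = 2π×734/60 = 76.86 rad/s
τ = P_out/ω = 118295/76.86 = 1540 N·m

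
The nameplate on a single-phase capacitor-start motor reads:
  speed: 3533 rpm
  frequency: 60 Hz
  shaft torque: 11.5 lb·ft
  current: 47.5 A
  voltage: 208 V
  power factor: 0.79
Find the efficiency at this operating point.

73.9 %

τ = 11.5 lb·ft × 1.356 = 15.59 N·m
ω = 2π × 3533/60 = 370 rad/s; P_out = τω = 15.59 × 370 = 5768 W
P_in = V·I·cosφ = 208 × 47.5 × 0.79 = 7805 W
η = P_out / P_in = 5768 / 7805 = 0.739 = 73.9%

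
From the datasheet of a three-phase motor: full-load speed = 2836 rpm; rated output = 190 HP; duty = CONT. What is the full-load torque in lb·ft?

P_out = 190 × 746 = 141740 W
ω = 2π × 2836/60 = 297 rad/s
τ = P_out/ω = 141740/297 = 477.2 N·m
In lb·ft: 477.2/1.356 = 352 lb·ft

352 lb·ft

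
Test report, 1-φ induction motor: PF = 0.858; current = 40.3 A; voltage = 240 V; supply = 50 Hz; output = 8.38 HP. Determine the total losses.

2.05 kW

P_in = V·I·cosφ = 240×40.3×0.858 = 8299 W
P_out = 8.38×746 = 6251 W
Losses = P_in − P_out = 8299 − 6251 = 2048 W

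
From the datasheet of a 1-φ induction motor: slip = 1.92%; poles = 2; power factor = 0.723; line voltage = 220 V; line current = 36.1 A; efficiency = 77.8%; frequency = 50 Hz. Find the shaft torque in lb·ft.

P_in = V·I·cosφ = 220 × 36.1 × 0.723 = 5742 W
P_out = η·P_in = 0.778 × 5742 = 4467 W
n_s = 120×50/2 = 3000 rpm; n = 3000×(1−0.0192) = 2942 rpm
ω = 2π×2942/60 = 308.1 rad/s
τ = P_out/ω = 4467/308.1 = 14.5 N·m
In lb·ft: 14.5/1.356 = 10.7 lb·ft

10.7 lb·ft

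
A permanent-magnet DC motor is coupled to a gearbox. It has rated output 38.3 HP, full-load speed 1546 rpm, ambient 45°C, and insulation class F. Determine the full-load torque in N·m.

176 N·m

P_out = 38.3 × 746 = 28572 W
ω = 2π × 1546/60 = 161.9 rad/s
τ = P_out/ω = 28572/161.9 = 176 N·m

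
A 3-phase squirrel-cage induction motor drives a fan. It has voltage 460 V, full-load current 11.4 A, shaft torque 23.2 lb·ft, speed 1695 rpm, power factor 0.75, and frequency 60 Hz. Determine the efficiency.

82.0 %

τ = 23.2 lb·ft × 1.356 = 31.46 N·m
ω = 2π × 1695/60 = 177.5 rad/s; P_out = τω = 31.46 × 177.5 = 5584 W
P_in = √3·V_L·I_L·cosφ = 1.732 × 460 × 11.4 × 0.75 = 6812 W
η = P_out / P_in = 5584 / 6812 = 0.820 = 82.0%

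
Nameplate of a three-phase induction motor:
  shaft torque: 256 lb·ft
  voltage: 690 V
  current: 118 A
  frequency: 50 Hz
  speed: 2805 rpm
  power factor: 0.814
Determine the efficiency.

τ = 256 lb·ft × 1.356 = 347.1 N·m
ω = 2π × 2805/60 = 293.7 rad/s; P_out = τω = 347.1 × 293.7 = 101943 W
P_in = √3·V_L·I_L·cosφ = 1.732 × 690 × 118 × 0.814 = 114790 W
η = P_out / P_in = 101943 / 114790 = 0.888 = 88.8%

88.8 %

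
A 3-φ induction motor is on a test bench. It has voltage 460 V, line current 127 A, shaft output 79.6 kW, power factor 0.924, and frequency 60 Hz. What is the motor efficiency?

85.1 %

P_out = 79.6 kW = 79600 W
P_in = √3·V_L·I_L·cosφ = 1.732 × 460 × 127 × 0.924 = 93493 W
η = P_out / P_in = 79600 / 93493 = 0.851 = 85.1%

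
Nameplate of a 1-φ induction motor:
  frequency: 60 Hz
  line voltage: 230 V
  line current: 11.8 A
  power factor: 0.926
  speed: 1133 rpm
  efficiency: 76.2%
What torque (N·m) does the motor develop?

16.1 N·m

P_in = V·I·cosφ = 230 × 11.8 × 0.926 = 2513 W
P_out = η·P_in = 0.762 × 2513 = 1915 W
n = 1133 rpm
ω = 2π×1133/60 = 118.6 rad/s
τ = P_out/ω = 1915/118.6 = 16.1 N·m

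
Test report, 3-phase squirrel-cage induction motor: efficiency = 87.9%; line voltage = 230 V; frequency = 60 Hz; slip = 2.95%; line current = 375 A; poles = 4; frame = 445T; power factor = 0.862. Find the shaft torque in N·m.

619 N·m

P_in = √3·V·I·cosφ = 1.732 × 230 × 375 × 0.862 = 128770 W
P_out = η·P_in = 0.879 × 128770 = 113189 W
n_s = 120×60/4 = 1800 rpm; n = 1800×(1−0.0295) = 1747 rpm
ω = 2π×1747/60 = 182.9 rad/s
τ = P_out/ω = 113189/182.9 = 619 N·m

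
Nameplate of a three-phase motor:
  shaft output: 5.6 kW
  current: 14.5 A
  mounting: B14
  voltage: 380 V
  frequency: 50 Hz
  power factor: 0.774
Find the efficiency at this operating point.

75.8 %

P_out = 5.6 kW = 5600 W
P_in = √3·V_L·I_L·cosφ = 1.732 × 380 × 14.5 × 0.774 = 7387 W
η = P_out / P_in = 5600 / 7387 = 0.758 = 75.8%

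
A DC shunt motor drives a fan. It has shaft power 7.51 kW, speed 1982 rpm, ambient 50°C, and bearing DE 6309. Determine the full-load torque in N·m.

36.2 N·m

ω = 2π × 1982/60 = 207.6 rad/s
τ = P/ω = 7510/207.6 = 36.2 N·m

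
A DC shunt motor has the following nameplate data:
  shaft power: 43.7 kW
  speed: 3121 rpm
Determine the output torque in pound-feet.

ω = 2π × 3121/60 = 326.8 rad/s
τ = P/ω = 43700/326.8 = 133.7 N·m
In lb·ft: 133.7/1.356 = 98.6 lb·ft

98.6 lb·ft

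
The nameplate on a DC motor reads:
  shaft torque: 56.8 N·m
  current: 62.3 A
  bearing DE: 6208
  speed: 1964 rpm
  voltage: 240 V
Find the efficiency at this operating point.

ω = 2π × 1964/60 = 205.7 rad/s; P_out = τω = 56.8 × 205.7 = 11684 W
P_in = V·I = 240 × 62.3 = 14952 W
η = P_out / P_in = 11684 / 14952 = 0.781 = 78.1%

78.1 %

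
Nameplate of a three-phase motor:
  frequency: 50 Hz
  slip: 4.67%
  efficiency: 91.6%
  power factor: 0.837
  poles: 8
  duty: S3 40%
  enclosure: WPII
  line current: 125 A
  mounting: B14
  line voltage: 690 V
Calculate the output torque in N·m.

P_in = √3·V·I·cosφ = 1.732 × 690 × 125 × 0.837 = 125035 W
P_out = η·P_in = 0.916 × 125035 = 114532 W
n_s = 120×50/8 = 750 rpm; n = 750×(1−0.0467) = 715 rpm
ω = 2π×715/60 = 74.87 rad/s
τ = P_out/ω = 114532/74.87 = 1530 N·m

1530 N·m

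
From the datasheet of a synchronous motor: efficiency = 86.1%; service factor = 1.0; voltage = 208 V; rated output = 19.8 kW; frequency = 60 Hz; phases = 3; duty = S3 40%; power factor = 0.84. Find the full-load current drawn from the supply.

P_out = 19.8 kW = 19800 W
P_in = P_out / η = 19800 / 0.861 = 22997 W
I_L = P_in / (√3·V_L·cosφ) = 22997 / (1.732 × 208 × 0.84) = 76 A

76 A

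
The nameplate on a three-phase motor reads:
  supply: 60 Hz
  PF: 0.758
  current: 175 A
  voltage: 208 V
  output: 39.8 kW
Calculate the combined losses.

7990 W

P_in = √3·V·I·cosφ = 1.732×208×175×0.758 = 47788 W
P_out = 39800 W
Losses = P_in − P_out = 47788 − 39800 = 7988 W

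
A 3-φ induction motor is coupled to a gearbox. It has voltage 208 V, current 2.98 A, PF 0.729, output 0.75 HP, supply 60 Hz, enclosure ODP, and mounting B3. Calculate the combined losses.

P_in = √3·V·I·cosφ = 1.732×208×2.98×0.729 = 783 W
P_out = 0.75×746 = 560 W
Losses = P_in − P_out = 783 − 560 = 223 W

223 W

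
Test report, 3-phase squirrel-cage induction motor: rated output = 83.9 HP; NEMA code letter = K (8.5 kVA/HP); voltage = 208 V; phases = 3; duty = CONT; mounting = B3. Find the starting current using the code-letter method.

S_LR = 8.5 × 83.9 = 713.15 kVA
I_LR = S_LR/(√3·V_L) = 713150/(1.732×208) = 1980 A

1980 A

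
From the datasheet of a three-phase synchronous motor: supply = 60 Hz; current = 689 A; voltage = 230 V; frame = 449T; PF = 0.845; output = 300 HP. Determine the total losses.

8130 W

P_in = √3·V·I·cosφ = 1.732×230×689×0.845 = 231927 W
P_out = 300×746 = 223800 W
Losses = P_in − P_out = 231927 − 223800 = 8127 W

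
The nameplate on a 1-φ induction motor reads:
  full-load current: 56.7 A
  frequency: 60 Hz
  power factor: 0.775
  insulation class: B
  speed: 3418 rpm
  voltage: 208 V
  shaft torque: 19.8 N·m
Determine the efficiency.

77.5 %

ω = 2π × 3418/60 = 357.9 rad/s; P_out = τω = 19.8 × 357.9 = 7086 W
P_in = V·I·cosφ = 208 × 56.7 × 0.775 = 9140 W
η = P_out / P_in = 7086 / 9140 = 0.775 = 77.5%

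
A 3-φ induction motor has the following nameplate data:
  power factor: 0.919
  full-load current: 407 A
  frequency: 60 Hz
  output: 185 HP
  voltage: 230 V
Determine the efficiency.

92.6 %

P_out = 185 × 746 = 138010 W
P_in = √3·V_L·I_L·cosφ = 1.732 × 230 × 407 × 0.919 = 149000 W
η = P_out / P_in = 138010 / 149000 = 0.926 = 92.6%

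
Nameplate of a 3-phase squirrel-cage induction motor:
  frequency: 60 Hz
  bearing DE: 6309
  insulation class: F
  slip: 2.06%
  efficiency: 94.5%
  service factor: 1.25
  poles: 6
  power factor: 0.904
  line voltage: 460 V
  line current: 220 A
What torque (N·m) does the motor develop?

P_in = √3·V·I·cosφ = 1.732 × 460 × 220 × 0.904 = 158452 W
P_out = η·P_in = 0.945 × 158452 = 149737 W
n_s = 120×60/6 = 1200 rpm; n = 1200×(1−0.0206) = 1175 rpm
ω = 2π×1175/60 = 123 rad/s
τ = P_out/ω = 149737/123 = 1220 N·m

1220 N·m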